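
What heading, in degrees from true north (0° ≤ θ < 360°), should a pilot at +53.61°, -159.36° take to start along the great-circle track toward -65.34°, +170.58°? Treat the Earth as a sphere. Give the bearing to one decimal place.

194.1°

Δλ = 170.58 − -159.36 = 329.94°; wrapped into (−180°, 180°]: -30.06°.
θ = atan2( sin Δλ · cos φ₂ , cos φ₁ · sin φ₂ − sin φ₁ · cos φ₂ · cos Δλ )
  = atan2(-0.20899, -0.82987) = -165.865° → normalised to [0°, 360°): 194.135°.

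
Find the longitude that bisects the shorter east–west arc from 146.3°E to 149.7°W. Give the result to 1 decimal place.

Signed shortest Δλ from +146.3° to -149.7° is +64.0°.
Midpoint longitude = +146.3° + (+64.0°)/2 = +146.3° + 32.0° = +178.3°.
(The naïve average (+146.3 + -149.7)/2 = -1.7° is on the wrong side of the globe.)

178.3°E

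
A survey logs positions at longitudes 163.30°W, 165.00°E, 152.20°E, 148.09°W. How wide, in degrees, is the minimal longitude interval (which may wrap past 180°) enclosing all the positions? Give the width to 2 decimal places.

Sort the longitudes: -163.30°, -148.09°, +152.20°, +165.00°.
Eastward gaps between consecutive values (wrapping around): 15.21°, 300.29°, 12.80°, 31.70°.
Largest gap = 300.29° ⇒ minimal covering band is its complement: 360° − 300.29° = 59.71°.
Band runs from +152.20° eastward to -148.09°, crossing the antimeridian.

59.71°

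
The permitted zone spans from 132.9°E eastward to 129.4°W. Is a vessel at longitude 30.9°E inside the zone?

Band width going east from +132.9° to -129.4°: ((-129.4 − 132.9) mod 360) = 97.7°.
Offset of +30.9° east of the west edge: ((30.9 − 132.9) mod 360) = 258.0°.
258.0° > 97.7° ⇒ outside.

No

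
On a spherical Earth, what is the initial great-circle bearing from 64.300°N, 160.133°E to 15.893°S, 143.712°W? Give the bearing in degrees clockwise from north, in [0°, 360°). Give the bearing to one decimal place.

127.0°

Δλ = -143.712 − 160.133 = -303.845°; wrapped into (−180°, 180°]: 56.155°.
θ = atan2( sin Δλ · cos φ₂ , cos φ₁ · sin φ₂ − sin φ₁ · cos φ₂ · cos Δλ )
  = atan2(0.79880, -0.60142) = 126.976° → normalised to [0°, 360°): 126.976°.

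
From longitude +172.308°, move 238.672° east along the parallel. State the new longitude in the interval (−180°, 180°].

Start at +172.308°; shift +238.672° → +410.980°.
+410.980° lies outside (−180°, 180°]; subtract 360° → +50.980°.

+50.980°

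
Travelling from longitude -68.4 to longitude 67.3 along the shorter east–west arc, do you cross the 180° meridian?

No

Signed shortest Δλ = ((67.3 − -68.4 + 180) mod 360) − 180 = 135.7°.
Going east by 135.7° from -68.4° reaches +67.3° without touching 180°.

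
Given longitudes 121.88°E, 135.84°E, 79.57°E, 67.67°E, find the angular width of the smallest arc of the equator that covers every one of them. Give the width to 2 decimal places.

68.17°

Sort the longitudes: +67.67°, +79.57°, +121.88°, +135.84°.
Eastward gaps between consecutive values (wrapping around): 11.90°, 42.31°, 13.96°, 291.83°.
Largest gap = 291.83° ⇒ minimal covering band is its complement: 360° − 291.83° = 68.17°.
Band runs from +67.67° eastward to +135.84°.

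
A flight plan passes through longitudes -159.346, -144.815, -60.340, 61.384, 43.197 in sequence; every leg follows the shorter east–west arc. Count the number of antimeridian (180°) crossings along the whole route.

Leg 1: -159.346° → -144.815°, shortest Δλ = 14.531° (east) — does not cross 180°.
Leg 2: -144.815° → -60.340°, shortest Δλ = 84.475° (east) — does not cross 180°.
Leg 3: -60.340° → +61.384°, shortest Δλ = 121.724° (east) — does not cross 180°.
Leg 4: +61.384° → +43.197°, shortest Δλ = -18.187° (west) — does not cross 180°.
Total crossings: 0.

0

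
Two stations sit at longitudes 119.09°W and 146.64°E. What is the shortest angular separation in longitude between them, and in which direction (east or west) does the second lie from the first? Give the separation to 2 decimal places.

Raw difference: 146.64 − -119.09 = 265.73°.
Normalise into (−180°, 180°]: 265.73° − 360° = -94.27°.
Negative ⇒ the second point lies to the west; separation 94.27°.

94.27° west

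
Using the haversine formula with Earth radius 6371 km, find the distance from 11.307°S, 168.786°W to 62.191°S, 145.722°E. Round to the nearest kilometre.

Δλ = 145.722 − -168.786 = 314.508°; wrapped into (−180°, 180°]: -45.492°.
Δφ = -62.191 − -11.307 = -50.884°.
a = sin²(Δφ/2) + cos φ₁ · cos φ₂ · sin²(Δλ/2) = 0.252944.
c = 2·atan2(√a, √(1−a)) = 1.05398 rad → d = 6371·c ≈ 6714.92 km.

6715 km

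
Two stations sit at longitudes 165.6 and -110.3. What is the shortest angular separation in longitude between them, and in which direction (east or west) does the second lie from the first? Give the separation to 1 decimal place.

Raw difference: -110.3 − 165.6 = -275.9°.
Normalise into (−180°, 180°]: -275.9° + 360° = 84.1°.
Positive ⇒ the second point lies to the east; separation 84.1°.

84.1° east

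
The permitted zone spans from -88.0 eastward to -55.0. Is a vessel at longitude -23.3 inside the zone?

Band width going east from -88.0° to -55.0°: ((-55.0 − -88.0) mod 360) = 33.0°.
Offset of -23.3° east of the west edge: ((-23.3 − -88.0) mod 360) = 64.7°.
64.7° > 33.0° ⇒ outside.

No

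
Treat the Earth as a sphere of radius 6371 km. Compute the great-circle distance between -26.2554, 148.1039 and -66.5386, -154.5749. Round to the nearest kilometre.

5919 km

Δλ = -154.5749 − 148.1039 = -302.6788°; wrapped into (−180°, 180°]: 57.3212°.
Δφ = -66.5386 − -26.2554 = -40.2832°.
a = sin²(Δφ/2) + cos φ₁ · cos φ₂ · sin²(Δλ/2) = 0.200707.
c = 2·atan2(√a, √(1−a)) = 0.92906 rad → d = 6371·c ≈ 5919.05 km.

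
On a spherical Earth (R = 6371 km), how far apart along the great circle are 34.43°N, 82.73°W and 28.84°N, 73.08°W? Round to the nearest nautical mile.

596 nmi

Δλ = -73.08 − -82.73 = 9.65°.
Δφ = 28.84 − 34.43 = -5.59°.
a = sin²(Δφ/2) + cos φ₁ · cos φ₂ · sin²(Δλ/2) = 0.007490.
c = 2·atan2(√a, √(1−a)) = 0.17330 rad → d = 6371·c ≈ 1104.10 km ≈ 596.17 nmi.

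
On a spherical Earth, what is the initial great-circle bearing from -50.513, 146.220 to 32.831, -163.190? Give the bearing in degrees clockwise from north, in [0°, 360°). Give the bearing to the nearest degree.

Δλ = -163.190 − 146.220 = -309.410°; wrapped into (−180°, 180°]: 50.590°.
θ = atan2( sin Δλ · cos φ₂ , cos φ₁ · sin φ₂ − sin φ₁ · cos φ₂ · cos Δλ )
  = atan2(0.64921, 0.75647) = 40.637° → normalised to [0°, 360°): 40.637°.

41°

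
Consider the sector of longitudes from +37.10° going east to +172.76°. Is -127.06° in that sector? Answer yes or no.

No

Band width going east from +37.10° to +172.76°: ((172.76 − 37.10) mod 360) = 135.66°.
Offset of -127.06° east of the west edge: ((-127.06 − 37.10) mod 360) = 195.84°.
195.84° > 135.66° ⇒ outside.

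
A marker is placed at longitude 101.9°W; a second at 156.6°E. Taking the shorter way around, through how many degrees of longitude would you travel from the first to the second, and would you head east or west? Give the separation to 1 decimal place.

Raw difference: 156.6 − -101.9 = 258.5°.
Normalise into (−180°, 180°]: 258.5° − 360° = -101.5°.
Negative ⇒ the second point lies to the west; separation 101.5°.

101.5° west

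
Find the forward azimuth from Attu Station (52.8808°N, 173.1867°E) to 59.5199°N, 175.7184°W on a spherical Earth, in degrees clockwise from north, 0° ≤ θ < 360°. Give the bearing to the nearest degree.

Δλ = -175.7184 − 173.1867 = -348.9051°; wrapped into (−180°, 180°]: 11.0949°.
θ = atan2( sin Δλ · cos φ₂ , cos φ₁ · sin φ₂ − sin φ₁ · cos φ₂ · cos Δλ )
  = atan2(0.09761, 0.12317) = 38.395° → normalised to [0°, 360°): 38.395°.

38°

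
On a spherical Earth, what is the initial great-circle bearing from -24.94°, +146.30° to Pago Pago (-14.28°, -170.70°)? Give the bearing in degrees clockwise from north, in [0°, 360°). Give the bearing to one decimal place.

83.5°

Δλ = -170.70 − 146.30 = -317.00°; wrapped into (−180°, 180°]: 43.00°.
θ = atan2( sin Δλ · cos φ₂ , cos φ₁ · sin φ₂ − sin φ₁ · cos φ₂ · cos Δλ )
  = atan2(0.66093, 0.07520) = 83.509° → normalised to [0°, 360°): 83.509°.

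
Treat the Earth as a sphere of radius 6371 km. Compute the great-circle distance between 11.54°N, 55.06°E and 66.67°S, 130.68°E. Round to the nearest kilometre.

Δλ = 130.68 − 55.06 = 75.62°.
Δφ = -66.67 − 11.54 = -78.21°.
a = sin²(Δφ/2) + cos φ₁ · cos φ₂ · sin²(Δλ/2) = 0.543665.
c = 2·atan2(√a, √(1−a)) = 1.65824 rad → d = 6371·c ≈ 10564.63 km.

10565 km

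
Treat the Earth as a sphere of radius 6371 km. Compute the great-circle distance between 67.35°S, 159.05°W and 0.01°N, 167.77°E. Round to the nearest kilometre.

Δλ = 167.77 − -159.05 = 326.82°; wrapped into (−180°, 180°]: -33.18°.
Δφ = 0.01 − -67.35 = 67.36°.
a = sin²(Δφ/2) + cos φ₁ · cos φ₂ · sin²(Δλ/2) = 0.338924.
c = 2·atan2(√a, √(1−a)) = 1.24280 rad → d = 6371·c ≈ 7917.85 km.

7918 km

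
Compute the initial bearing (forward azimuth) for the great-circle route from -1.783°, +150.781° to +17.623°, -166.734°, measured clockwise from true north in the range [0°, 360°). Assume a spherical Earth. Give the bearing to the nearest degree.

Δλ = -166.734 − 150.781 = -317.515°; wrapped into (−180°, 180°]: 42.485°.
θ = atan2( sin Δλ · cos φ₂ , cos φ₁ · sin φ₂ − sin φ₁ · cos φ₂ · cos Δλ )
  = atan2(0.64370, 0.32447) = 63.248° → normalised to [0°, 360°): 63.248°.

63°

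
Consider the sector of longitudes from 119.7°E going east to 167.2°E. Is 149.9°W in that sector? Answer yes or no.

No

Band width going east from +119.7° to +167.2°: ((167.2 − 119.7) mod 360) = 47.5°.
Offset of -149.9° east of the west edge: ((-149.9 − 119.7) mod 360) = 90.4°.
90.4° > 47.5° ⇒ outside.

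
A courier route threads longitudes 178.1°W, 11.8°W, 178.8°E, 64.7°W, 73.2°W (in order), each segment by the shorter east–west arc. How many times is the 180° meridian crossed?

Leg 1: -178.1° → -11.8°, shortest Δλ = 166.3° (east) — does not cross 180°.
Leg 2: -11.8° → +178.8°, shortest Δλ = -169.4° (west) — crosses 180°.
Leg 3: +178.8° → -64.7°, shortest Δλ = 116.5° (east) — crosses 180°.
Leg 4: -64.7° → -73.2°, shortest Δλ = -8.5° (west) — does not cross 180°.
Total crossings: 2.

2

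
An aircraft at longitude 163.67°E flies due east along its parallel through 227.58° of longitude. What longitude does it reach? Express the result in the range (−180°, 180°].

Start at +163.67°; shift +227.58° → +391.25°.
+391.25° lies outside (−180°, 180°]; subtract 360° → +31.25°.

31.25°E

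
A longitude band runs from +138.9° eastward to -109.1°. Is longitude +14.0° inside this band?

Band width going east from +138.9° to -109.1°: ((-109.1 − 138.9) mod 360) = 112.0°.
Offset of +14.0° east of the west edge: ((14.0 − 138.9) mod 360) = 235.1°.
235.1° > 112.0° ⇒ outside.

No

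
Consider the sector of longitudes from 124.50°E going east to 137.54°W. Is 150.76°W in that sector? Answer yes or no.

Yes

Band width going east from +124.50° to -137.54°: ((-137.54 − 124.50) mod 360) = 97.96°.
Offset of -150.76° east of the west edge: ((-150.76 − 124.50) mod 360) = 84.74°.
84.74° ≤ 97.96° ⇒ inside.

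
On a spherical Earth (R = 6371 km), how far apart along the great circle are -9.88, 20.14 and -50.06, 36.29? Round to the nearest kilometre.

4709 km

Δλ = 36.29 − 20.14 = 16.15°.
Δφ = -50.06 − -9.88 = -40.18°.
a = sin²(Δφ/2) + cos φ₁ · cos φ₂ · sin²(Δλ/2) = 0.130469.
c = 2·atan2(√a, √(1−a)) = 0.73912 rad → d = 6371·c ≈ 4708.93 km.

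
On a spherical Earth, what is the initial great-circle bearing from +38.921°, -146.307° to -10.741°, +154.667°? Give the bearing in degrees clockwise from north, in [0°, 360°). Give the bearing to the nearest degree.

241°

Δλ = 154.667 − -146.307 = 300.974°; wrapped into (−180°, 180°]: -59.026°.
θ = atan2( sin Δλ · cos φ₂ , cos φ₁ · sin φ₂ − sin φ₁ · cos φ₂ · cos Δλ )
  = atan2(-0.84238, -0.46266) = -118.777° → normalised to [0°, 360°): 241.223°.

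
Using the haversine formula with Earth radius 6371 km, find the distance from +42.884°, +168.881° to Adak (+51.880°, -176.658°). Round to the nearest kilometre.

1474 km

Δλ = -176.658 − 168.881 = -345.539°; wrapped into (−180°, 180°]: 14.461°.
Δφ = 51.880 − 42.884 = 8.996°.
a = sin²(Δφ/2) + cos φ₁ · cos φ₂ · sin²(Δλ/2) = 0.013316.
c = 2·atan2(√a, √(1−a)) = 0.23130 rad → d = 6371·c ≈ 1473.63 km.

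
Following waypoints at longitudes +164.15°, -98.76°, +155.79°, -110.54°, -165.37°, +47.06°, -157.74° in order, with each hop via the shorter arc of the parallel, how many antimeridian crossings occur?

5

Leg 1: +164.15° → -98.76°, shortest Δλ = 97.09° (east) — crosses 180°.
Leg 2: -98.76° → +155.79°, shortest Δλ = -105.45° (west) — crosses 180°.
Leg 3: +155.79° → -110.54°, shortest Δλ = 93.67° (east) — crosses 180°.
Leg 4: -110.54° → -165.37°, shortest Δλ = -54.83° (west) — does not cross 180°.
Leg 5: -165.37° → +47.06°, shortest Δλ = -147.57° (west) — crosses 180°.
Leg 6: +47.06° → -157.74°, shortest Δλ = 155.2° (east) — crosses 180°.
Total crossings: 5.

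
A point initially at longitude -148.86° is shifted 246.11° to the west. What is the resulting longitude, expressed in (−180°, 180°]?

Start at -148.86°; shift −246.11° → -394.97°.
-394.97° lies outside (−180°, 180°]; add 360° → -34.97°.

-34.97°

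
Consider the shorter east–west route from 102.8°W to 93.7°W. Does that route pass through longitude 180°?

Signed shortest Δλ = ((-93.7 − -102.8 + 180) mod 360) − 180 = 9.1°.
Going east by 9.1° from -102.8° reaches -93.7° without touching 180°.

No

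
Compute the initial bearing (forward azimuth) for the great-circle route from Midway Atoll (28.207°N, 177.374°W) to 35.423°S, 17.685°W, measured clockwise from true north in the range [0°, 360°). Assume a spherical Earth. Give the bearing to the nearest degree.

118°

Δλ = -17.685 − -177.374 = 159.689°.
θ = atan2( sin Δλ · cos φ₂ , cos φ₁ · sin φ₂ − sin φ₁ · cos φ₂ · cos Δλ )
  = atan2(0.28286, -0.14956) = 117.867° → normalised to [0°, 360°): 117.867°.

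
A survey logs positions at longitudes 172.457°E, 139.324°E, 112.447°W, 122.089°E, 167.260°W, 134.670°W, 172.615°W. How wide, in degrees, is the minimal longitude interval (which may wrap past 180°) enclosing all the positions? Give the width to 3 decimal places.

125.464°

Sort the longitudes: -172.615°, -167.260°, -134.670°, -112.447°, +122.089°, +139.324°, +172.457°.
Eastward gaps between consecutive values (wrapping around): 5.355°, 32.590°, 22.223°, 234.536°, 17.235°, 33.133°, 14.928°.
Largest gap = 234.536° ⇒ minimal covering band is its complement: 360° − 234.536° = 125.464°.
Band runs from +122.089° eastward to -112.447°, crossing the antimeridian.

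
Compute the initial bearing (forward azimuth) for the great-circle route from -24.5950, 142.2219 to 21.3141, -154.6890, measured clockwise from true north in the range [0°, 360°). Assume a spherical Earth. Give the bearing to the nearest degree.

Δλ = -154.6890 − 142.2219 = -296.9109°; wrapped into (−180°, 180°]: 63.0891°.
θ = atan2( sin Δλ · cos φ₂ , cos φ₁ · sin φ₂ − sin φ₁ · cos φ₂ · cos Δλ )
  = atan2(0.83072, 0.50599) = 58.654° → normalised to [0°, 360°): 58.654°.

59°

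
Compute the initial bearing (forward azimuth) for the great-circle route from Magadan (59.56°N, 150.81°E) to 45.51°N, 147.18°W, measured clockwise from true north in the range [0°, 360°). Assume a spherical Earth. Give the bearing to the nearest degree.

83°

Δλ = -147.18 − 150.81 = -297.99°; wrapped into (−180°, 180°]: 62.01°.
θ = atan2( sin Δλ · cos φ₂ , cos φ₁ · sin φ₂ − sin φ₁ · cos φ₂ · cos Δλ )
  = atan2(0.61881, 0.07786) = 82.828° → normalised to [0°, 360°): 82.828°.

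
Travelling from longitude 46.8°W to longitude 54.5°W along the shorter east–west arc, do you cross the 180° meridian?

Signed shortest Δλ = ((-54.5 − -46.8 + 180) mod 360) − 180 = -7.7°.
Going west by 7.7° from -46.8° reaches -54.5° without touching 180°.

No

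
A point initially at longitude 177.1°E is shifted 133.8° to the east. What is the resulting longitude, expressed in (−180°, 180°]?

Start at +177.1°; shift +133.8° → +310.9°.
+310.9° lies outside (−180°, 180°]; subtract 360° → -49.1°.

49.1°W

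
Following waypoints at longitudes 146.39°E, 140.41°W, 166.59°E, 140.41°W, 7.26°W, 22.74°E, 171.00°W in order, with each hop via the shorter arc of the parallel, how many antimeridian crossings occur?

4

Leg 1: +146.39° → -140.41°, shortest Δλ = 73.2° (east) — crosses 180°.
Leg 2: -140.41° → +166.59°, shortest Δλ = -53.0° (west) — crosses 180°.
Leg 3: +166.59° → -140.41°, shortest Δλ = 53.0° (east) — crosses 180°.
Leg 4: -140.41° → -7.26°, shortest Δλ = 133.15° (east) — does not cross 180°.
Leg 5: -7.26° → +22.74°, shortest Δλ = 30.0° (east) — does not cross 180°.
Leg 6: +22.74° → -171.00°, shortest Δλ = 166.26° (east) — crosses 180°.
Total crossings: 4.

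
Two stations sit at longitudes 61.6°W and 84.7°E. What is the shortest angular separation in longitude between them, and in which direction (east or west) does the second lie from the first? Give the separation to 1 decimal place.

Raw difference: 84.7 − -61.6 = 146.3°.
Normalise into (−180°, 180°]: 146.3° stays 146.3°.
Positive ⇒ the second point lies to the east; separation 146.3°.

146.3° east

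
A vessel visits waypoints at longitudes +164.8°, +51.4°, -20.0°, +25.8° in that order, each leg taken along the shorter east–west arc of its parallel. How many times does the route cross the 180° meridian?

Leg 1: +164.8° → +51.4°, shortest Δλ = -113.4° (west) — does not cross 180°.
Leg 2: +51.4° → -20.0°, shortest Δλ = -71.4° (west) — does not cross 180°.
Leg 3: -20.0° → +25.8°, shortest Δλ = 45.8° (east) — does not cross 180°.
Total crossings: 0.

0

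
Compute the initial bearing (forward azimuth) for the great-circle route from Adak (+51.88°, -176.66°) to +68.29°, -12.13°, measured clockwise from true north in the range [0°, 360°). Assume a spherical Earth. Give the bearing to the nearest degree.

7°

Δλ = -12.13 − -176.66 = 164.53°.
θ = atan2( sin Δλ · cos φ₂ , cos φ₁ · sin φ₂ − sin φ₁ · cos φ₂ · cos Δλ )
  = atan2(0.09867, 0.85399) = 6.591° → normalised to [0°, 360°): 6.591°.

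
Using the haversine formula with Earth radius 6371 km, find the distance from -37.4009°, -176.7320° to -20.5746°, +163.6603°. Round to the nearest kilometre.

Δλ = 163.6603 − -176.7320 = 340.3923°; wrapped into (−180°, 180°]: -19.6077°.
Δφ = -20.5746 − -37.4009 = 16.8263°.
a = sin²(Δφ/2) + cos φ₁ · cos φ₂ · sin²(Δλ/2) = 0.042970.
c = 2·atan2(√a, √(1−a)) = 0.41761 rad → d = 6371·c ≈ 2660.62 km.

2661 km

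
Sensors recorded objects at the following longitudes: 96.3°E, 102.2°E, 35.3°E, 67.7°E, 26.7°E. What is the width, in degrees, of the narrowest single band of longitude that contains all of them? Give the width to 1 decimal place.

75.5°

Sort the longitudes: +26.7°, +35.3°, +67.7°, +96.3°, +102.2°.
Eastward gaps between consecutive values (wrapping around): 8.6°, 32.4°, 28.6°, 5.9°, 284.5°.
Largest gap = 284.5° ⇒ minimal covering band is its complement: 360° − 284.5° = 75.5°.
Band runs from +26.7° eastward to +102.2°.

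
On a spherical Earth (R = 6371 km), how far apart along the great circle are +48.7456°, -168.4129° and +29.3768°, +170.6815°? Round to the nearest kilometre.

2791 km

Δλ = 170.6815 − -168.4129 = 339.0944°; wrapped into (−180°, 180°]: -20.9056°.
Δφ = 29.3768 − 48.7456 = -19.3688°.
a = sin²(Δφ/2) + cos φ₁ · cos φ₂ · sin²(Δλ/2) = 0.047212.
c = 2·atan2(√a, √(1−a)) = 0.43806 rad → d = 6371·c ≈ 2790.88 km.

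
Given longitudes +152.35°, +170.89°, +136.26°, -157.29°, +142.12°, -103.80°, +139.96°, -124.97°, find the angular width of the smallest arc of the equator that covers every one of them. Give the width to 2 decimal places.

Sort the longitudes: -157.29°, -124.97°, -103.80°, +136.26°, +139.96°, +142.12°, +152.35°, +170.89°.
Eastward gaps between consecutive values (wrapping around): 32.32°, 21.17°, 240.06°, 3.70°, 2.16°, 10.23°, 18.54°, 31.82°.
Largest gap = 240.06° ⇒ minimal covering band is its complement: 360° − 240.06° = 119.94°.
Band runs from +136.26° eastward to -103.80°, crossing the antimeridian.

119.94°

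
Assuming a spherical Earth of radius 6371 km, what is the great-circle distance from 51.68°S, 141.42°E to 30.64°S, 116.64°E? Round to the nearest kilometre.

3096 km

Δλ = 116.64 − 141.42 = -24.78°.
Δφ = -30.64 − -51.68 = 21.04°.
a = sin²(Δφ/2) + cos φ₁ · cos φ₂ · sin²(Δλ/2) = 0.057896.
c = 2·atan2(√a, √(1−a)) = 0.48600 rad → d = 6371·c ≈ 3096.30 km.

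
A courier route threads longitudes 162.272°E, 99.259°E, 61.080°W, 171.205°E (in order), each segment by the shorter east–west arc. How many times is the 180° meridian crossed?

1

Leg 1: +162.272° → +99.259°, shortest Δλ = -63.013° (west) — does not cross 180°.
Leg 2: +99.259° → -61.080°, shortest Δλ = -160.339° (west) — does not cross 180°.
Leg 3: -61.080° → +171.205°, shortest Δλ = -127.715° (west) — crosses 180°.
Total crossings: 1.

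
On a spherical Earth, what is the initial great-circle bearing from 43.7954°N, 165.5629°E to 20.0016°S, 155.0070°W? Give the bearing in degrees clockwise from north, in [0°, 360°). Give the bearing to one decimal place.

Δλ = -155.0070 − 165.5629 = -320.5699°; wrapped into (−180°, 180°]: 39.4301°.
θ = atan2( sin Δλ · cos φ₂ , cos φ₁ · sin φ₂ − sin φ₁ · cos φ₂ · cos Δλ )
  = atan2(0.59683, -0.74922) = 141.459° → normalised to [0°, 360°): 141.459°.

141.5°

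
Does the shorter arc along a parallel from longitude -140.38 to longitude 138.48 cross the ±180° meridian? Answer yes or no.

Naïve |138.48 − -140.38| = 278.86° > 180°, so the shorter arc goes the other way round — across 180°.
Signed shortest Δλ = ((138.48 − -140.38 + 180) mod 360) − 180 = -81.14°.
Going west by 81.14° from -140.38° passes through 180° before reaching +138.48°.

Yes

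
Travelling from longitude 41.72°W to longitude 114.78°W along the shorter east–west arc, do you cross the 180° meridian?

No

Signed shortest Δλ = ((-114.78 − -41.72 + 180) mod 360) − 180 = -73.06°.
Going west by 73.06° from -41.72° reaches -114.78° without touching 180°.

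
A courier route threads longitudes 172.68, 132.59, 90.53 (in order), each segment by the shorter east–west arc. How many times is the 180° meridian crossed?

0

Leg 1: +172.68° → +132.59°, shortest Δλ = -40.09° (west) — does not cross 180°.
Leg 2: +132.59° → +90.53°, shortest Δλ = -42.06° (west) — does not cross 180°.
Total crossings: 0.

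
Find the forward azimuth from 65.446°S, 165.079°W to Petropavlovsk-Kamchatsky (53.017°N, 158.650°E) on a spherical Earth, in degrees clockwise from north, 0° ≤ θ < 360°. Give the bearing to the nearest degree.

335°

Δλ = 158.650 − -165.079 = 323.729°; wrapped into (−180°, 180°]: -36.271°.
θ = atan2( sin Δλ · cos φ₂ , cos φ₁ · sin φ₂ − sin φ₁ · cos φ₂ · cos Δλ )
  = atan2(-0.35590, 0.77310) = -24.719° → normalised to [0°, 360°): 335.281°.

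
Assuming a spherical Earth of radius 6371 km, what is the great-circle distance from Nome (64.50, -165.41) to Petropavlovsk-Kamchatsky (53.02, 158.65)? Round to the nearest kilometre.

Δλ = 158.65 − -165.41 = 324.06°; wrapped into (−180°, 180°]: -35.94°.
Δφ = 53.02 − 64.50 = -11.48°.
a = sin²(Δφ/2) + cos φ₁ · cos φ₂ · sin²(Δλ/2) = 0.034652.
c = 2·atan2(√a, √(1−a)) = 0.37449 rad → d = 6371·c ≈ 2385.86 km.

2386 km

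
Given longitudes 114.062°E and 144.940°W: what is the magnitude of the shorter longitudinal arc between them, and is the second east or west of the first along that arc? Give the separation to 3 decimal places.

Raw difference: -144.940 − 114.062 = -259.002°.
Normalise into (−180°, 180°]: -259.002° + 360° = 100.998°.
Positive ⇒ the second point lies to the east; separation 100.998°.

100.998° east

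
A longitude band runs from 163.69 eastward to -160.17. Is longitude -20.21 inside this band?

No

Band width going east from +163.69° to -160.17°: ((-160.17 − 163.69) mod 360) = 36.14°.
Offset of -20.21° east of the west edge: ((-20.21 − 163.69) mod 360) = 176.10°.
176.10° > 36.14° ⇒ outside.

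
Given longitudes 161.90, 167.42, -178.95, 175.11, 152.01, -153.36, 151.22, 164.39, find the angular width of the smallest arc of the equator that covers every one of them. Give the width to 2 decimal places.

Sort the longitudes: -178.95°, -153.36°, +151.22°, +152.01°, +161.90°, +164.39°, +167.42°, +175.11°.
Eastward gaps between consecutive values (wrapping around): 25.59°, 304.58°, 0.79°, 9.89°, 2.49°, 3.03°, 7.69°, 5.94°.
Largest gap = 304.58° ⇒ minimal covering band is its complement: 360° − 304.58° = 55.42°.
Band runs from +151.22° eastward to -153.36°, crossing the antimeridian.

55.42°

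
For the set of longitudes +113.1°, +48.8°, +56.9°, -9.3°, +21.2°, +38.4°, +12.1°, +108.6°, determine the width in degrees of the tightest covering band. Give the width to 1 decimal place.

Sort the longitudes: -9.3°, +12.1°, +21.2°, +38.4°, +48.8°, +56.9°, +108.6°, +113.1°.
Eastward gaps between consecutive values (wrapping around): 21.4°, 9.1°, 17.2°, 10.4°, 8.1°, 51.7°, 4.5°, 237.6°.
Largest gap = 237.6° ⇒ minimal covering band is its complement: 360° − 237.6° = 122.4°.
Band runs from -9.3° eastward to +113.1°.

122.4°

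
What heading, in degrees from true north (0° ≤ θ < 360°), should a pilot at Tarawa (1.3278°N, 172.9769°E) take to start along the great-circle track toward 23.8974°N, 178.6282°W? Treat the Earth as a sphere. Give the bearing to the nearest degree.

Δλ = -178.6282 − 172.9769 = -351.6051°; wrapped into (−180°, 180°]: 8.3949°.
θ = atan2( sin Δλ · cos φ₂ , cos φ₁ · sin φ₂ − sin φ₁ · cos φ₂ · cos Δλ )
  = atan2(0.13348, 0.38403) = 19.166° → normalised to [0°, 360°): 19.166°.

19°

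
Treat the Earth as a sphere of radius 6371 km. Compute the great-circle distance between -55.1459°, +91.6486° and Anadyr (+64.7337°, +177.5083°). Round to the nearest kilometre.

15170 km

Δλ = 177.5083 − 91.6486 = 85.8597°.
Δφ = 64.7337 − -55.1459 = 119.8796°.
a = sin²(Δφ/2) + cos φ₁ · cos φ₂ · sin²(Δλ/2) = 0.862247.
c = 2·atan2(√a, √(1−a)) = 2.38110 rad → d = 6371·c ≈ 15169.97 km.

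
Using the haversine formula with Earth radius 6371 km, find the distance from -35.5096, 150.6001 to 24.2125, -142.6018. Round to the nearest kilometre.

Δλ = -142.6018 − 150.6001 = -293.2019°; wrapped into (−180°, 180°]: 66.7981°.
Δφ = 24.2125 − -35.5096 = 59.7221°.
a = sin²(Δφ/2) + cos φ₁ · cos φ₂ · sin²(Δλ/2) = 0.472863.
c = 2·atan2(√a, √(1−a)) = 1.51650 rad → d = 6371·c ≈ 9661.59 km.

9662 km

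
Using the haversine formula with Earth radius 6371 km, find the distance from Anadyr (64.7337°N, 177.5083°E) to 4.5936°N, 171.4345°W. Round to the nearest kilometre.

Δλ = -171.4345 − 177.5083 = -348.9428°; wrapped into (−180°, 180°]: 11.0572°.
Δφ = 4.5936 − 64.7337 = -60.1401°.
a = sin²(Δφ/2) + cos φ₁ · cos φ₂ · sin²(Δλ/2) = 0.255009.
c = 2·atan2(√a, √(1−a)) = 1.05873 rad → d = 6371·c ≈ 6745.15 km.

6745 km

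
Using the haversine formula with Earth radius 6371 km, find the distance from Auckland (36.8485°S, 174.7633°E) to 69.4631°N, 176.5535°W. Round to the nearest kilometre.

11843 km

Δλ = -176.5535 − 174.7633 = -351.3168°; wrapped into (−180°, 180°]: 8.6832°.
Δφ = 69.4631 − -36.8485 = 106.3116°.
a = sin²(Δφ/2) + cos φ₁ · cos φ₂ · sin²(Δλ/2) = 0.642039.
c = 2·atan2(√a, √(1−a)) = 1.85884 rad → d = 6371·c ≈ 11842.68 km.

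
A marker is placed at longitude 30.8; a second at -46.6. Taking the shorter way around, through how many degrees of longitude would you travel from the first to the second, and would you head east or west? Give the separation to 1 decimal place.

Raw difference: -46.6 − 30.8 = -77.4°.
Normalise into (−180°, 180°]: -77.4° stays -77.4°.
Negative ⇒ the second point lies to the west; separation 77.4°.

77.4° west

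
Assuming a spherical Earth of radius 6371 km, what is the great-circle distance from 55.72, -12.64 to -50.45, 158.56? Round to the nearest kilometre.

19186 km

Δλ = 158.56 − -12.64 = 171.20°.
Δφ = -50.45 − 55.72 = -106.17°.
a = sin²(Δφ/2) + cos φ₁ · cos φ₂ · sin²(Δλ/2) = 0.995776.
c = 2·atan2(√a, √(1−a)) = 3.01151 rad → d = 6371·c ≈ 19186.33 km.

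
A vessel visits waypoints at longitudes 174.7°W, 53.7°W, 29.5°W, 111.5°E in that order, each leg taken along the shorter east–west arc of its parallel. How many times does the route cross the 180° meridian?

0

Leg 1: -174.7° → -53.7°, shortest Δλ = 121.0° (east) — does not cross 180°.
Leg 2: -53.7° → -29.5°, shortest Δλ = 24.2° (east) — does not cross 180°.
Leg 3: -29.5° → +111.5°, shortest Δλ = 141.0° (east) — does not cross 180°.
Total crossings: 0.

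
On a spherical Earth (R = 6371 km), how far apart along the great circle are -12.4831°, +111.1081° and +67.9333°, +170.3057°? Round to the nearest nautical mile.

Δλ = 170.3057 − 111.1081 = 59.1976°.
Δφ = 67.9333 − -12.4831 = 80.4164°.
a = sin²(Δφ/2) + cos φ₁ · cos φ₂ · sin²(Δλ/2) = 0.506243.
c = 2·atan2(√a, √(1−a)) = 1.58328 rad → d = 6371·c ≈ 10087.09 km ≈ 5446.59 nmi.

5447 nmi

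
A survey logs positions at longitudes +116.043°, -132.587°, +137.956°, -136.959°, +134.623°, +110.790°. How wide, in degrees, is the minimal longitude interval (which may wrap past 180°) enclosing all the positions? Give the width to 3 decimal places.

116.623°

Sort the longitudes: -136.959°, -132.587°, +110.790°, +116.043°, +134.623°, +137.956°.
Eastward gaps between consecutive values (wrapping around): 4.372°, 243.377°, 5.253°, 18.580°, 3.333°, 85.085°.
Largest gap = 243.377° ⇒ minimal covering band is its complement: 360° − 243.377° = 116.623°.
Band runs from +110.790° eastward to -132.587°, crossing the antimeridian.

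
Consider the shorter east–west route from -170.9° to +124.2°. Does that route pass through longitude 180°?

Naïve |124.2 − -170.9| = 295.1° > 180°, so the shorter arc goes the other way round — across 180°.
Signed shortest Δλ = ((124.2 − -170.9 + 180) mod 360) − 180 = -64.9°.
Going west by 64.9° from -170.9° passes through 180° before reaching +124.2°.

Yes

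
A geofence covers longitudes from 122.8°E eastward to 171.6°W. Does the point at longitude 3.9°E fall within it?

Band width going east from +122.8° to -171.6°: ((-171.6 − 122.8) mod 360) = 65.6°.
Offset of +3.9° east of the west edge: ((3.9 − 122.8) mod 360) = 241.1°.
241.1° > 65.6° ⇒ outside.

No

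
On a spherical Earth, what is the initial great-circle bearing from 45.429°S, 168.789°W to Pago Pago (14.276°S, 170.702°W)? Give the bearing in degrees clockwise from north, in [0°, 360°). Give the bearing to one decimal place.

356.4°

Δλ = -170.702 − -168.789 = -1.913°.
θ = atan2( sin Δλ · cos φ₂ , cos φ₁ · sin φ₂ − sin φ₁ · cos φ₂ · cos Δλ )
  = atan2(-0.03235, 0.51694) = -3.581° → normalised to [0°, 360°): 356.419°.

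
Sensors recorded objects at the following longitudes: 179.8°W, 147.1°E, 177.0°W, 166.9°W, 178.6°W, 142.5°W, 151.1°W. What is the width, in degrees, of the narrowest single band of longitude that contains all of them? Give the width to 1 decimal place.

Sort the longitudes: -179.8°, -178.6°, -177.0°, -166.9°, -151.1°, -142.5°, +147.1°.
Eastward gaps between consecutive values (wrapping around): 1.2°, 1.6°, 10.1°, 15.8°, 8.6°, 289.6°, 33.1°.
Largest gap = 289.6° ⇒ minimal covering band is its complement: 360° − 289.6° = 70.4°.
Band runs from +147.1° eastward to -142.5°, crossing the antimeridian.

70.4°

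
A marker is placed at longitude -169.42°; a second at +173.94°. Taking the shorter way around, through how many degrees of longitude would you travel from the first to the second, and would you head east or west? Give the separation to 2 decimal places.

16.64° west

Raw difference: 173.94 − -169.42 = 343.36°.
Normalise into (−180°, 180°]: 343.36° − 360° = -16.64°.
Negative ⇒ the second point lies to the west; separation 16.64°.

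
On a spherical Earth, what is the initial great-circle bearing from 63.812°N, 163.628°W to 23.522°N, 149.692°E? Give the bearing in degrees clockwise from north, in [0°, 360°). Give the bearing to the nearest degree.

240°

Δλ = 149.692 − -163.628 = 313.320°; wrapped into (−180°, 180°]: -46.680°.
θ = atan2( sin Δλ · cos φ₂ , cos φ₁ · sin φ₂ − sin φ₁ · cos φ₂ · cos Δλ )
  = atan2(-0.66708, -0.38836) = -120.207° → normalised to [0°, 360°): 239.793°.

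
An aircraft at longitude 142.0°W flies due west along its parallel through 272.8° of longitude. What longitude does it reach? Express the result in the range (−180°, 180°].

54.8°W

Start at -142.0°; shift −272.8° → -414.8°.
-414.8° lies outside (−180°, 180°]; add 360° → -54.8°.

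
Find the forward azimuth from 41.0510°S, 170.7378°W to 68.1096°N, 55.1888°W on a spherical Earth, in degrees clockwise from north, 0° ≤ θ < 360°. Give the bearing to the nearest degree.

Δλ = -55.1888 − -170.7378 = 115.5490°.
θ = atan2( sin Δλ · cos φ₂ , cos φ₁ · sin φ₂ − sin φ₁ · cos φ₂ · cos Δλ )
  = atan2(0.33638, 0.59415) = 29.516° → normalised to [0°, 360°): 29.516°.

30°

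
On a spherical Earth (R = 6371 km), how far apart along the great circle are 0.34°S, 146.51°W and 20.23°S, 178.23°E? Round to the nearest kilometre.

4426 km

Δλ = 178.23 − -146.51 = 324.74°; wrapped into (−180°, 180°]: -35.26°.
Δφ = -20.23 − -0.34 = -19.89°.
a = sin²(Δφ/2) + cos φ₁ · cos φ₂ · sin²(Δλ/2) = 0.115896.
c = 2·atan2(√a, √(1−a)) = 0.69476 rad → d = 6371·c ≈ 4426.30 km.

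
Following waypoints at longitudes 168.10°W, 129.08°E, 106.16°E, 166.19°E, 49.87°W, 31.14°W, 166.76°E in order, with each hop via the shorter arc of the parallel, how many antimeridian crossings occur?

Leg 1: -168.10° → +129.08°, shortest Δλ = -62.82° (west) — crosses 180°.
Leg 2: +129.08° → +106.16°, shortest Δλ = -22.92° (west) — does not cross 180°.
Leg 3: +106.16° → +166.19°, shortest Δλ = 60.03° (east) — does not cross 180°.
Leg 4: +166.19° → -49.87°, shortest Δλ = 143.94° (east) — crosses 180°.
Leg 5: -49.87° → -31.14°, shortest Δλ = 18.73° (east) — does not cross 180°.
Leg 6: -31.14° → +166.76°, shortest Δλ = -162.1° (west) — crosses 180°.
Total crossings: 3.

3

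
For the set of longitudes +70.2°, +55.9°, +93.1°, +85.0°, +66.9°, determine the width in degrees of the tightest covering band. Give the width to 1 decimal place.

Sort the longitudes: +55.9°, +66.9°, +70.2°, +85.0°, +93.1°.
Eastward gaps between consecutive values (wrapping around): 11.0°, 3.3°, 14.8°, 8.1°, 322.8°.
Largest gap = 322.8° ⇒ minimal covering band is its complement: 360° − 322.8° = 37.2°.
Band runs from +55.9° eastward to +93.1°.

37.2°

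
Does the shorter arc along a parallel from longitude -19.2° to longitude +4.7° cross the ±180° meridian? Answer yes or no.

Signed shortest Δλ = ((4.7 − -19.2 + 180) mod 360) − 180 = 23.9°.
Going east by 23.9° from -19.2° reaches +4.7° without touching 180°.

No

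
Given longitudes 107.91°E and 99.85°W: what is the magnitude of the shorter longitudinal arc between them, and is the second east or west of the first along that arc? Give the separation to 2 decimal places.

Raw difference: -99.85 − 107.91 = -207.76°.
Normalise into (−180°, 180°]: -207.76° + 360° = 152.24°.
Positive ⇒ the second point lies to the east; separation 152.24°.

152.24° east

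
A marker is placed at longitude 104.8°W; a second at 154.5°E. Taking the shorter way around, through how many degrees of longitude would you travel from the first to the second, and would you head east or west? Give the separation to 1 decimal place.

100.7° west

Raw difference: 154.5 − -104.8 = 259.3°.
Normalise into (−180°, 180°]: 259.3° − 360° = -100.7°.
Negative ⇒ the second point lies to the west; separation 100.7°.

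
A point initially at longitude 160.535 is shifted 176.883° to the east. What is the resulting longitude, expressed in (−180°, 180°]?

-22.582°

Start at +160.535°; shift +176.883° → +337.418°.
+337.418° lies outside (−180°, 180°]; subtract 360° → -22.582°.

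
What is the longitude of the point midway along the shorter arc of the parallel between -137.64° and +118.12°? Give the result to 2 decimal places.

+170.24°

Signed shortest Δλ from -137.64° to +118.12° is -104.24°.
Midpoint longitude = -137.64° + (-104.24°)/2 = -137.64° − 52.12° = -189.76°.
Normalise into (−180°, 180°]: +170.24°.
(The naïve average (-137.64 + +118.12)/2 = -9.76° is on the wrong side of the globe.)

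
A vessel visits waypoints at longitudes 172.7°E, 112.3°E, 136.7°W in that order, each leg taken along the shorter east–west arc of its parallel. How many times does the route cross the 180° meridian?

1

Leg 1: +172.7° → +112.3°, shortest Δλ = -60.4° (west) — does not cross 180°.
Leg 2: +112.3° → -136.7°, shortest Δλ = 111.0° (east) — crosses 180°.
Total crossings: 1.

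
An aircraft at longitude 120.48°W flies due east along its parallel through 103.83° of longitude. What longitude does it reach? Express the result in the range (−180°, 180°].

16.65°W

Start at -120.48°; shift +103.83° → -16.65°.
-16.65° already lies in (−180°, 180°].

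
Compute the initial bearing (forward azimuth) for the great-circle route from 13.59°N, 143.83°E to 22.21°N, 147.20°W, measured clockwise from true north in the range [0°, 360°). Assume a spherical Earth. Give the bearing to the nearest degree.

71°

Δλ = -147.20 − 143.83 = -291.03°; wrapped into (−180°, 180°]: 68.97°.
θ = atan2( sin Δλ · cos φ₂ , cos φ₁ · sin φ₂ − sin φ₁ · cos φ₂ · cos Δλ )
  = atan2(0.86414, 0.28935) = 71.487° → normalised to [0°, 360°): 71.487°.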